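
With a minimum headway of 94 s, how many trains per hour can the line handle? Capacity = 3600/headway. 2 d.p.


Capacity = 3600 / headway
Capacity = 3600 / 94
Capacity = 38.30 trains/hour

38.30


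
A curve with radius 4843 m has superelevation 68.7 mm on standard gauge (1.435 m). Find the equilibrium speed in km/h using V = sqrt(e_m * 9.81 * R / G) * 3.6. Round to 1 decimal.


Convert cant: e = 68.7 mm = 0.0687 m
V_ms = sqrt(0.0687 * 9.81 * 4843 / 1.435)
V_ms = sqrt(2274.512419) = 47.6918 m/s
V = 47.6918 * 3.6 = 171.7 km/h

171.7


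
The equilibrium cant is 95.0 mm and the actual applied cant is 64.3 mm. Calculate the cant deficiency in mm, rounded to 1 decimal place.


Cant deficiency = equilibrium cant - actual cant
CD = 95.0 - 64.3
CD = 30.7 mm

30.7


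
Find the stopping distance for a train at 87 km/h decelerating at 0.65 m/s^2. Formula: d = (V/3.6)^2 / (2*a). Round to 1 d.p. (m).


Convert speed: V = 87 / 3.6 = 24.1667 m/s
V^2 = 584.0278
d = 584.0278 / (2 * 0.65)
d = 584.0278 / 1.3
d = 449.3 m

449.3


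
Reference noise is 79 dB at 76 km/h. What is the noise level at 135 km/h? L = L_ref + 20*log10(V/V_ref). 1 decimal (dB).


V/V_ref = 135 / 76 = 1.776316
log10(1.776316) = 0.24952
20 * 0.24952 = 4.9904
L = 79 + 4.9904 = 84.0 dB

84.0


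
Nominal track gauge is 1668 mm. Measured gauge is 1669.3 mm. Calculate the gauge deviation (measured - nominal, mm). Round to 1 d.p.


Deviation = measured - nominal
Deviation = 1669.3 - 1668
Deviation = 1.3 mm

1.3


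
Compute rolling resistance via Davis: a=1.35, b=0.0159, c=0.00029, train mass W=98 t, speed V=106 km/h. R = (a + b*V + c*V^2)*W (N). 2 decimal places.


b*V = 0.0159 * 106 = 1.6854
c*V^2 = 0.00029 * 11236 = 3.25844
R_per_t = 1.35 + 1.6854 + 3.25844 = 6.29384 N/t
R_total = 6.29384 * 98 = 616.80 N

616.80


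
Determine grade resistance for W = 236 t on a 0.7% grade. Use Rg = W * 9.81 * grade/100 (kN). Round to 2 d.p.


Rg = W * 9.81 * grade / 100
Rg = 236 * 9.81 * 0.7 / 100
Rg = 2315.16 * 0.007
Rg = 16.21 kN

16.21


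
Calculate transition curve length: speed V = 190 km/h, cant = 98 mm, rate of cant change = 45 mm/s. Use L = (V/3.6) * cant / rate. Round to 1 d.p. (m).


Convert speed: V = 190 / 3.6 = 52.7778 m/s
L = 52.7778 * 98 / 45
L = 5172.2222 / 45
L = 114.9 m

114.9


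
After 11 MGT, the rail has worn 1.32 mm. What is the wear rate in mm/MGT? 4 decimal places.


Wear rate = total wear / cumulative tonnage
Rate = 1.32 / 11
Rate = 0.1200 mm/MGT

0.1200


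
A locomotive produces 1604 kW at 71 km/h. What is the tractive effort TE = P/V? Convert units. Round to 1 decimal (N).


Convert: P = 1604 kW = 1604000 W
V = 71 / 3.6 = 19.7222 m/s
TE = 1604000 / 19.7222
TE = 81329.6 N

81329.6


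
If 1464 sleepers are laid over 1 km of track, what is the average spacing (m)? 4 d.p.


Spacing = 1000 m / number of sleepers
Spacing = 1000 / 1464
Spacing = 0.6831 m

0.6831


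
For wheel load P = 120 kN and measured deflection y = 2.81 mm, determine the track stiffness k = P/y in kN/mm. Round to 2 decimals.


Track stiffness k = P / y
k = 120 / 2.81
k = 42.70 kN/mm

42.70


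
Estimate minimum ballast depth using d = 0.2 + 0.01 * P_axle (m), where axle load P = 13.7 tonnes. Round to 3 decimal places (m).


d = 0.2 + 0.01 * 13.7
d = 0.2 + 0.137
d = 0.337 m

0.337


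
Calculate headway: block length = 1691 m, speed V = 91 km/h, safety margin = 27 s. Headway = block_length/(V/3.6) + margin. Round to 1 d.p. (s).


V = 91 / 3.6 = 25.2778 m/s
Block traversal time = 1691 / 25.2778 = 66.8967 s
Headway = 66.8967 + 27
Headway = 93.9 s

93.9


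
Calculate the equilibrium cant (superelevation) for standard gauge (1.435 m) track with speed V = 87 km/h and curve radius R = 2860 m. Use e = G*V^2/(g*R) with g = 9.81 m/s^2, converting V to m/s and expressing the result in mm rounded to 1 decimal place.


Convert speed: V = 87 / 3.6 = 24.1667 m/s
Apply formula: e = 1.435 * 24.1667^2 / (9.81 * 2860)
e = 1.435 * 584.0278 / 28056.6
e = 0.029871 m = 29.9 mm

29.9


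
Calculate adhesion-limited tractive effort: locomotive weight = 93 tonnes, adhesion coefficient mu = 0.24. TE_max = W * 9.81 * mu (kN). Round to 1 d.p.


TE_max = W * g * mu
TE_max = 93 * 9.81 * 0.24
TE_max = 912.33 * 0.24
TE_max = 219.0 kN

219.0


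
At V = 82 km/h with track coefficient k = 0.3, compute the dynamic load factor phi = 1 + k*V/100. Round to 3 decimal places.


phi = 1 + k * V / 100
phi = 1 + 0.3 * 82 / 100
phi = 1 + 0.246
phi = 1.246

1.246


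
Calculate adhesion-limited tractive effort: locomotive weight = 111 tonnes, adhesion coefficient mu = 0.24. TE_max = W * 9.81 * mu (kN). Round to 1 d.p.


TE_max = W * g * mu
TE_max = 111 * 9.81 * 0.24
TE_max = 1088.91 * 0.24
TE_max = 261.3 kN

261.3


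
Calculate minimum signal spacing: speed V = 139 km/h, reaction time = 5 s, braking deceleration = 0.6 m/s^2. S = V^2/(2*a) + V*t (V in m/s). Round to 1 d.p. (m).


V = 139 / 3.6 = 38.6111 m/s
Braking distance = 38.6111^2 / (2*0.6) = 1242.3483 m
Sighting distance = 38.6111 * 5 = 193.0556 m
S = 1242.3483 + 193.0556 = 1435.4 m

1435.4


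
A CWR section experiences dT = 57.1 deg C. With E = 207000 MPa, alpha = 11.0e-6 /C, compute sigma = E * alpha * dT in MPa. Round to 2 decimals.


sigma = E * alpha * dT
sigma = 207000 * 11.0e-6 * 57.1
sigma = 2.277 * 57.1
sigma = 130.02 MPa

130.02


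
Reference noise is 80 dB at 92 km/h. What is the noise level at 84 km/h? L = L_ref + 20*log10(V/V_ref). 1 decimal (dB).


V/V_ref = 84 / 92 = 0.913043
log10(0.913043) = -0.039509
20 * -0.039509 = -0.7902
L = 80 + -0.7902 = 79.2 dB

79.2


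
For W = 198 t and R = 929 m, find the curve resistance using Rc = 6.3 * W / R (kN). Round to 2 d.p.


Rc = 6.3 * W / R
Rc = 6.3 * 198 / 929
Rc = 1247.4 / 929
Rc = 1.34 kN

1.34


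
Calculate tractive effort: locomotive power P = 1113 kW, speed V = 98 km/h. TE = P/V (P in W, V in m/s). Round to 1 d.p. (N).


Convert: P = 1113 kW = 1113000 W
V = 98 / 3.6 = 27.2222 m/s
TE = 1113000 / 27.2222
TE = 40885.7 N

40885.7


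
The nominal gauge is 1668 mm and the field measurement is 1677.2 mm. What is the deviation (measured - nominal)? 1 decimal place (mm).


Deviation = measured - nominal
Deviation = 1677.2 - 1668
Deviation = 9.2 mm

9.2


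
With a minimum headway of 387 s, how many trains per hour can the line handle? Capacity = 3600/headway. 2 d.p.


Capacity = 3600 / headway
Capacity = 3600 / 387
Capacity = 9.30 trains/hour

9.30


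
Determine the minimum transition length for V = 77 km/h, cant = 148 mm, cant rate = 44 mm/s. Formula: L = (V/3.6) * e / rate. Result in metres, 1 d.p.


Convert speed: V = 77 / 3.6 = 21.3889 m/s
L = 21.3889 * 148 / 44
L = 3165.5556 / 44
L = 71.9 m

71.9


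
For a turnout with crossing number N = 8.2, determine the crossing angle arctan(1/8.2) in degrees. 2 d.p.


1/N = 1/8.2 = 0.121951
angle = arctan(0.121951) = 0.121352 rad
angle = 0.121352 * 180/pi = 6.95 degrees

6.95


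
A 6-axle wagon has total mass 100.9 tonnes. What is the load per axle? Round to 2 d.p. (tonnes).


Load per axle = total weight / number of axles
Load = 100.9 / 6
Load = 16.82 tonnes

16.82


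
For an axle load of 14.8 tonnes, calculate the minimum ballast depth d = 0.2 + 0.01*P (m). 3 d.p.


d = 0.2 + 0.01 * 14.8
d = 0.2 + 0.148
d = 0.348 m

0.348


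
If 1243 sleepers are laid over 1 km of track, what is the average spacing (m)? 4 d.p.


Spacing = 1000 m / number of sleepers
Spacing = 1000 / 1243
Spacing = 0.8045 m

0.8045


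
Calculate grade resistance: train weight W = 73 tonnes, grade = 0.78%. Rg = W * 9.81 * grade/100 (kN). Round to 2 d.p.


Rg = W * 9.81 * grade / 100
Rg = 73 * 9.81 * 0.78 / 100
Rg = 716.13 * 0.0078
Rg = 5.59 kN

5.59


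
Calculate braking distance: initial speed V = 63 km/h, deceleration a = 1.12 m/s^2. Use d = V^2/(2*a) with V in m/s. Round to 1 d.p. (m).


Convert speed: V = 63 / 3.6 = 17.5 m/s
V^2 = 306.25
d = 306.25 / (2 * 1.12)
d = 306.25 / 2.24
d = 136.7 m

136.7


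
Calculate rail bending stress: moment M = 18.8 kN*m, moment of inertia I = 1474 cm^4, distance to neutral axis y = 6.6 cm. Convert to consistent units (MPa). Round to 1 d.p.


Convert units:
M = 18.8 kN*m = 18800000 N*mm
y = 6.6 cm = 66 mm
I = 1474 cm^4 = 14740000 mm^4
sigma = 18800000 * 66 / 14740000
sigma = 84.2 MPa

84.2


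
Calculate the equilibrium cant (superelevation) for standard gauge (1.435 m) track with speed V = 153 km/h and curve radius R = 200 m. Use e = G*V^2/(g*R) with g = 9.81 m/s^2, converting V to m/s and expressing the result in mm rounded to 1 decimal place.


Convert speed: V = 153 / 3.6 = 42.5 m/s
Apply formula: e = 1.435 * 42.5^2 / (9.81 * 200)
e = 1.435 * 1806.25 / 1962.0
e = 1.321085 m = 1321.1 mm

1321.1


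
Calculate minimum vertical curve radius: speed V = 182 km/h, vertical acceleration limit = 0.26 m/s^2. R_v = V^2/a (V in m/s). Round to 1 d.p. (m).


Convert speed: V = 182 / 3.6 = 50.5556 m/s
V^2 = 2555.8642 m^2/s^2
R_v = 2555.8642 / 0.26
R_v = 9830.2 m

9830.2


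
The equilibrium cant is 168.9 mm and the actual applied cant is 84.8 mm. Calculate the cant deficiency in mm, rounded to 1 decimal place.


Cant deficiency = equilibrium cant - actual cant
CD = 168.9 - 84.8
CD = 84.1 mm

84.1


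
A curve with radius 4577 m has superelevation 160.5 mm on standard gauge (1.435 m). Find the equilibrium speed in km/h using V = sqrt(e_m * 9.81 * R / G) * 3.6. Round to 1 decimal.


Convert cant: e = 160.5 mm = 0.1605 m
V_ms = sqrt(0.1605 * 9.81 * 4577 / 1.435)
V_ms = sqrt(5021.95776) = 70.8658 m/s
V = 70.8658 * 3.6 = 255.1 km/h

255.1


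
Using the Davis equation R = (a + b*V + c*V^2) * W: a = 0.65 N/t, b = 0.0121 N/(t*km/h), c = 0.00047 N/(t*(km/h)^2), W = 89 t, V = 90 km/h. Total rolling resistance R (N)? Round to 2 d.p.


b*V = 0.0121 * 90 = 1.089
c*V^2 = 0.00047 * 8100 = 3.807
R_per_t = 0.65 + 1.089 + 3.807 = 5.546 N/t
R_total = 5.546 * 89 = 493.59 N

493.59


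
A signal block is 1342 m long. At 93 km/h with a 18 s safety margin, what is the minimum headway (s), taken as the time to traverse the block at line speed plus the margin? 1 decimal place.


V = 93 / 3.6 = 25.8333 m/s
Block traversal time = 1342 / 25.8333 = 51.9484 s
Headway = 51.9484 + 18
Headway = 69.9 s

69.9


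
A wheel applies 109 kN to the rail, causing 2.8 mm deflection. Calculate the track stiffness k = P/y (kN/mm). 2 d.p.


Track stiffness k = P / y
k = 109 / 2.8
k = 38.93 kN/mm

38.93


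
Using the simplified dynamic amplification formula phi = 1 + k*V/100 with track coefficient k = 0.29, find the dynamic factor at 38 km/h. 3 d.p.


phi = 1 + k * V / 100
phi = 1 + 0.29 * 38 / 100
phi = 1 + 0.1102
phi = 1.110

1.110


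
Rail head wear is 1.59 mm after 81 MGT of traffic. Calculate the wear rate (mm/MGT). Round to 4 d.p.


Wear rate = total wear / cumulative tonnage
Rate = 1.59 / 81
Rate = 0.0196 mm/MGT

0.0196


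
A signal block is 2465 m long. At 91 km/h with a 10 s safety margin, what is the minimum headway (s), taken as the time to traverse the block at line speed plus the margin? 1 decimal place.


V = 91 / 3.6 = 25.2778 m/s
Block traversal time = 2465 / 25.2778 = 97.5165 s
Headway = 97.5165 + 10
Headway = 107.5 s

107.5


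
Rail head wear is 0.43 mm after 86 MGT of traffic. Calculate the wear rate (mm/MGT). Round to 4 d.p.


Wear rate = total wear / cumulative tonnage
Rate = 0.43 / 86
Rate = 0.0050 mm/MGT

0.0050


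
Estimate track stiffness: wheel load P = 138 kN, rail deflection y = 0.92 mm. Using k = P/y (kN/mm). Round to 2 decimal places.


Track stiffness k = P / y
k = 138 / 0.92
k = 150.00 kN/mm

150.00


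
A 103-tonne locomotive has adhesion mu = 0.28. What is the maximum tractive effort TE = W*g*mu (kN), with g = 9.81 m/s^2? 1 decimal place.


TE_max = W * g * mu
TE_max = 103 * 9.81 * 0.28
TE_max = 1010.43 * 0.28
TE_max = 282.9 kN

282.9


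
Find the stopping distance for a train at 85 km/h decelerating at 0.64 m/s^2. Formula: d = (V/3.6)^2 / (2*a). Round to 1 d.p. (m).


Convert speed: V = 85 / 3.6 = 23.6111 m/s
V^2 = 557.4846
d = 557.4846 / (2 * 0.64)
d = 557.4846 / 1.28
d = 435.5 m

435.5


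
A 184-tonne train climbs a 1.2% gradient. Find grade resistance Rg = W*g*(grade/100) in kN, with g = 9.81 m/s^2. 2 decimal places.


Rg = W * 9.81 * grade / 100
Rg = 184 * 9.81 * 1.2 / 100
Rg = 1805.04 * 0.012
Rg = 21.66 kN

21.66


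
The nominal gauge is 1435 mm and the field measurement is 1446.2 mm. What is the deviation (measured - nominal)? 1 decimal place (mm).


Deviation = measured - nominal
Deviation = 1446.2 - 1435
Deviation = 11.2 mm

11.2


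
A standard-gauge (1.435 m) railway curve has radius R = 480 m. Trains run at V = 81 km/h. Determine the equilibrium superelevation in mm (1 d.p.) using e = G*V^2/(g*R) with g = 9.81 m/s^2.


Convert speed: V = 81 / 3.6 = 22.5 m/s
Apply formula: e = 1.435 * 22.5^2 / (9.81 * 480)
e = 1.435 * 506.25 / 4708.8
e = 0.154279 m = 154.3 mm

154.3


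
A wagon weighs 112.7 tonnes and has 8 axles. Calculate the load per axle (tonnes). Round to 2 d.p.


Load per axle = total weight / number of axles
Load = 112.7 / 8
Load = 14.09 tonnes

14.09


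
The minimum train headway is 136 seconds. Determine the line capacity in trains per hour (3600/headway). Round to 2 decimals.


Capacity = 3600 / headway
Capacity = 3600 / 136
Capacity = 26.47 trains/hour

26.47


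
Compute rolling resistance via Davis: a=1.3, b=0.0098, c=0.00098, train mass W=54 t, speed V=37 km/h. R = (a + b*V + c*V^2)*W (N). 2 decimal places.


b*V = 0.0098 * 37 = 0.3626
c*V^2 = 0.00098 * 1369 = 1.34162
R_per_t = 1.3 + 0.3626 + 1.34162 = 3.00422 N/t
R_total = 3.00422 * 54 = 162.23 N

162.23


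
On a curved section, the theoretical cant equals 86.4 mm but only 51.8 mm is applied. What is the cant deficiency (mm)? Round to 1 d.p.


Cant deficiency = equilibrium cant - actual cant
CD = 86.4 - 51.8
CD = 34.6 mm

34.6


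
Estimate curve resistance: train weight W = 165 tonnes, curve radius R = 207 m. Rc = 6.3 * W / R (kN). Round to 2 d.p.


Rc = 6.3 * W / R
Rc = 6.3 * 165 / 207
Rc = 1039.5 / 207
Rc = 5.02 kN

5.02


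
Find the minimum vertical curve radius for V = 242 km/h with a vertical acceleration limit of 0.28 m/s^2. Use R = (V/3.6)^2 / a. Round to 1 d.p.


Convert speed: V = 242 / 3.6 = 67.2222 m/s
V^2 = 4518.8272 m^2/s^2
R_v = 4518.8272 / 0.28
R_v = 16138.7 m

16138.7


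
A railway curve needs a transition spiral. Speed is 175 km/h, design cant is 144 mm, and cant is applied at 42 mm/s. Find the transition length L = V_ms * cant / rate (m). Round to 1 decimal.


Convert speed: V = 175 / 3.6 = 48.6111 m/s
L = 48.6111 * 144 / 42
L = 7000.0 / 42
L = 166.7 m

166.7


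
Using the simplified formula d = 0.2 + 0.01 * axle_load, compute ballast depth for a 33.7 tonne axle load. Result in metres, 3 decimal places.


d = 0.2 + 0.01 * 33.7
d = 0.2 + 0.337
d = 0.537 m

0.537


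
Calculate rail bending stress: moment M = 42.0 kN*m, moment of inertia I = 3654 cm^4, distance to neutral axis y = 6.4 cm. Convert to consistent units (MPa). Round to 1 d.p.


Convert units:
M = 42.0 kN*m = 42000000 N*mm
y = 6.4 cm = 64 mm
I = 3654 cm^4 = 36540000 mm^4
sigma = 42000000 * 64 / 36540000
sigma = 73.6 MPa

73.6


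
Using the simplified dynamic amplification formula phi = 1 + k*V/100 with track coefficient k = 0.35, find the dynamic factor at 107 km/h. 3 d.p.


phi = 1 + k * V / 100
phi = 1 + 0.35 * 107 / 100
phi = 1 + 0.3745
phi = 1.375

1.375


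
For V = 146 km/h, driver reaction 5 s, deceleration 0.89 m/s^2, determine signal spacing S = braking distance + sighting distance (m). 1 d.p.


V = 146 / 3.6 = 40.5556 m/s
Braking distance = 40.5556^2 / (2*0.89) = 924.0186 m
Sighting distance = 40.5556 * 5 = 202.7778 m
S = 924.0186 + 202.7778 = 1126.8 m

1126.8


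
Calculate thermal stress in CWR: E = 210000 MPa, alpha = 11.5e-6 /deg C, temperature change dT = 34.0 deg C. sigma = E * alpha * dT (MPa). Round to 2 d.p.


sigma = E * alpha * dT
sigma = 210000 * 11.5e-6 * 34.0
sigma = 2.415 * 34.0
sigma = 82.11 MPa

82.11


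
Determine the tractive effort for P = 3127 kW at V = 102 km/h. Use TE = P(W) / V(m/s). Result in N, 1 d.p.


Convert: P = 3127 kW = 3127000 W
V = 102 / 3.6 = 28.3333 m/s
TE = 3127000 / 28.3333
TE = 110364.7 N

110364.7


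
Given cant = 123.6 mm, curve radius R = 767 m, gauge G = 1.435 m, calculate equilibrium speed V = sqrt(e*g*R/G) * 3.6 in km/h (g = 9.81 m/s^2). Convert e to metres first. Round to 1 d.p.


Convert cant: e = 123.6 mm = 0.1236 m
V_ms = sqrt(0.1236 * 9.81 * 767 / 1.435)
V_ms = sqrt(648.083465) = 25.4575 m/s
V = 25.4575 * 3.6 = 91.6 km/h

91.6


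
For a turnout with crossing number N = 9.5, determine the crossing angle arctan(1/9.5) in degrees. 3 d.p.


1/N = 1/9.5 = 0.105263
angle = arctan(0.105263) = 0.104877 rad
angle = 0.104877 * 180/pi = 6.009 degrees

6.009


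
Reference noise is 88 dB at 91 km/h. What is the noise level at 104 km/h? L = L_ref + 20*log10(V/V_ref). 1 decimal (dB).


V/V_ref = 104 / 91 = 1.142857
log10(1.142857) = 0.057992
20 * 0.057992 = 1.1598
L = 88 + 1.1598 = 89.2 dB

89.2


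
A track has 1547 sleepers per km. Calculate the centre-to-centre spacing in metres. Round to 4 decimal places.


Spacing = 1000 m / number of sleepers
Spacing = 1000 / 1547
Spacing = 0.6464 m

0.6464


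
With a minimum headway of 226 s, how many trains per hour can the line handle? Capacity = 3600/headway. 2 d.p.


Capacity = 3600 / headway
Capacity = 3600 / 226
Capacity = 15.93 trains/hour

15.93


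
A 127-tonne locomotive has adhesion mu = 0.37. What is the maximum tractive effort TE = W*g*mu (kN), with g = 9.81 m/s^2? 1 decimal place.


TE_max = W * g * mu
TE_max = 127 * 9.81 * 0.37
TE_max = 1245.87 * 0.37
TE_max = 461.0 kN

461.0


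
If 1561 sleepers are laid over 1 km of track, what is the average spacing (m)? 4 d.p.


Spacing = 1000 m / number of sleepers
Spacing = 1000 / 1561
Spacing = 0.6406 m

0.6406


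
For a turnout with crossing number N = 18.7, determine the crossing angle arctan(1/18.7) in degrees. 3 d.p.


1/N = 1/18.7 = 0.053476
angle = arctan(0.053476) = 0.053425 rad
angle = 0.053425 * 180/pi = 3.061 degrees

3.061


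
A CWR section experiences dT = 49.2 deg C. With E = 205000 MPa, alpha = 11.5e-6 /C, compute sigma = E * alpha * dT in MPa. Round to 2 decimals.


sigma = E * alpha * dT
sigma = 205000 * 11.5e-6 * 49.2
sigma = 2.3575 * 49.2
sigma = 115.99 MPa

115.99


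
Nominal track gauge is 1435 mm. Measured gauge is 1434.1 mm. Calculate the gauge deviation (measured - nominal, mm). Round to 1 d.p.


Deviation = measured - nominal
Deviation = 1434.1 - 1435
Deviation = -0.9 mm

-0.9


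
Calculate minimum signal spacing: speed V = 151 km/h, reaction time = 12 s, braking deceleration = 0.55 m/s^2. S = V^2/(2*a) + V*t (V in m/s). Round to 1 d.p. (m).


V = 151 / 3.6 = 41.9444 m/s
Braking distance = 41.9444^2 / (2*0.55) = 1599.3967 m
Sighting distance = 41.9444 * 12 = 503.3333 m
S = 1599.3967 + 503.3333 = 2102.7 m

2102.7


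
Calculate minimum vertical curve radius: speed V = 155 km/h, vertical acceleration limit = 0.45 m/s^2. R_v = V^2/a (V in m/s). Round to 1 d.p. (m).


Convert speed: V = 155 / 3.6 = 43.0556 m/s
V^2 = 1853.7809 m^2/s^2
R_v = 1853.7809 / 0.45
R_v = 4119.5 m

4119.5


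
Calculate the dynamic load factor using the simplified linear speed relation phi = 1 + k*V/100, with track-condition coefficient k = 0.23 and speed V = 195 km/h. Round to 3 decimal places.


phi = 1 + k * V / 100
phi = 1 + 0.23 * 195 / 100
phi = 1 + 0.4485
phi = 1.449

1.449


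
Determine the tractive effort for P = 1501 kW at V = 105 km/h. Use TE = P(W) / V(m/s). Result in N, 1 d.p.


Convert: P = 1501 kW = 1501000 W
V = 105 / 3.6 = 29.1667 m/s
TE = 1501000 / 29.1667
TE = 51462.9 N

51462.9


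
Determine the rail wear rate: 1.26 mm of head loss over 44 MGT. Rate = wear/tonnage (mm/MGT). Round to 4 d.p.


Wear rate = total wear / cumulative tonnage
Rate = 1.26 / 44
Rate = 0.0286 mm/MGT

0.0286


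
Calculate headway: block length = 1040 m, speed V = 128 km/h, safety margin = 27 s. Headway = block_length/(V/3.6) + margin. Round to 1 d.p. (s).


V = 128 / 3.6 = 35.5556 m/s
Block traversal time = 1040 / 35.5556 = 29.25 s
Headway = 29.25 + 27
Headway = 56.3 s

56.3


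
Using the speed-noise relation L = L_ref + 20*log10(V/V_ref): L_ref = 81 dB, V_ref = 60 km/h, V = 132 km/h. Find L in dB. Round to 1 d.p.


V/V_ref = 132 / 60 = 2.2
log10(2.2) = 0.342423
20 * 0.342423 = 6.8485
L = 81 + 6.8485 = 87.8 dB

87.8


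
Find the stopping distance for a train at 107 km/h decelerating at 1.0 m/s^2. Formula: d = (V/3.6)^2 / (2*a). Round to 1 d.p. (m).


Convert speed: V = 107 / 3.6 = 29.7222 m/s
V^2 = 883.4105
d = 883.4105 / (2 * 1.0)
d = 883.4105 / 2.0
d = 441.7 m

441.7


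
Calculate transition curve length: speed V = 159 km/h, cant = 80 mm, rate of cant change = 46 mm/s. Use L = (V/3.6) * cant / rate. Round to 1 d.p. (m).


Convert speed: V = 159 / 3.6 = 44.1667 m/s
L = 44.1667 * 80 / 46
L = 3533.3333 / 46
L = 76.8 m

76.8


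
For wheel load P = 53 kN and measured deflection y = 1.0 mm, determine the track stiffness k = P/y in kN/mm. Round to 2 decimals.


Track stiffness k = P / y
k = 53 / 1.0
k = 53.00 kN/mm

53.00


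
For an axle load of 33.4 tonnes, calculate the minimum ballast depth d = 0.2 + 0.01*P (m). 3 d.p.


d = 0.2 + 0.01 * 33.4
d = 0.2 + 0.334
d = 0.534 m

0.534


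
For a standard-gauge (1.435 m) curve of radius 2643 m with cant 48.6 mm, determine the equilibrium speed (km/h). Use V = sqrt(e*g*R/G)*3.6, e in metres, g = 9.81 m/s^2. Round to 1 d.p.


Convert cant: e = 48.6 mm = 0.0486 m
V_ms = sqrt(0.0486 * 9.81 * 2643 / 1.435)
V_ms = sqrt(878.113267) = 29.633 m/s
V = 29.633 * 3.6 = 106.7 km/h

106.7


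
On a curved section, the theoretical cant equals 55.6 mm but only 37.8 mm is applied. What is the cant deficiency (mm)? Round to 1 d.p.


Cant deficiency = equilibrium cant - actual cant
CD = 55.6 - 37.8
CD = 17.8 mm

17.8


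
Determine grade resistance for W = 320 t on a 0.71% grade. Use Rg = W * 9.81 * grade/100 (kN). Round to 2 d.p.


Rg = W * 9.81 * grade / 100
Rg = 320 * 9.81 * 0.71 / 100
Rg = 3139.2 * 0.0071
Rg = 22.29 kN

22.29


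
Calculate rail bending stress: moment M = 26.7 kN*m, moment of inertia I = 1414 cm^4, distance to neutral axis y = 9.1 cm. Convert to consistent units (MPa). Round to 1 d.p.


Convert units:
M = 26.7 kN*m = 26700000 N*mm
y = 9.1 cm = 91 mm
I = 1414 cm^4 = 14140000 mm^4
sigma = 26700000 * 91 / 14140000
sigma = 171.8 MPa

171.8


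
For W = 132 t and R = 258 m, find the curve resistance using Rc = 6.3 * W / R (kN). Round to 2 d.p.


Rc = 6.3 * W / R
Rc = 6.3 * 132 / 258
Rc = 831.6 / 258
Rc = 3.22 kN

3.22


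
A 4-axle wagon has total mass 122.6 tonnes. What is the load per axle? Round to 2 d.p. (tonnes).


Load per axle = total weight / number of axles
Load = 122.6 / 4
Load = 30.65 tonnes

30.65


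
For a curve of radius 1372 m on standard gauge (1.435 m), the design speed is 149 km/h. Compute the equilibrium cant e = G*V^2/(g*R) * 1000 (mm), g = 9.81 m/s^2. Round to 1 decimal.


Convert speed: V = 149 / 3.6 = 41.3889 m/s
Apply formula: e = 1.435 * 41.3889^2 / (9.81 * 1372)
e = 1.435 * 1713.0401 / 13459.32
e = 0.18264 m = 182.6 mm

182.6


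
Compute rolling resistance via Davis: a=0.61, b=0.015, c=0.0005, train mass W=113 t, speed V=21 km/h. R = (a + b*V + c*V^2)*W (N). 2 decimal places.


b*V = 0.015 * 21 = 0.315
c*V^2 = 0.0005 * 441 = 0.2205
R_per_t = 0.61 + 0.315 + 0.2205 = 1.1455 N/t
R_total = 1.1455 * 113 = 129.44 N

129.44


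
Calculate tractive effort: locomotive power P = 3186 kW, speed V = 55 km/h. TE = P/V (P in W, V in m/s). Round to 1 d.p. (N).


Convert: P = 3186 kW = 3186000 W
V = 55 / 3.6 = 15.2778 m/s
TE = 3186000 / 15.2778
TE = 208538.2 N

208538.2


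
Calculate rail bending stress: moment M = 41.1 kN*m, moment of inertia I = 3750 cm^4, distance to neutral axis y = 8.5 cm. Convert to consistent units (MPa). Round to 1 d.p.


Convert units:
M = 41.1 kN*m = 41100000 N*mm
y = 8.5 cm = 85 mm
I = 3750 cm^4 = 37500000 mm^4
sigma = 41100000 * 85 / 37500000
sigma = 93.2 MPa

93.2


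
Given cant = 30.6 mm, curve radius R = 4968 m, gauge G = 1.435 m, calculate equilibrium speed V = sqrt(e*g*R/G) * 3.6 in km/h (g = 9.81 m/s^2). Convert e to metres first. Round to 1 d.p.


Convert cant: e = 30.6 mm = 0.0306 m
V_ms = sqrt(0.0306 * 9.81 * 4968 / 1.435)
V_ms = sqrt(1039.250208) = 32.2374 m/s
V = 32.2374 * 3.6 = 116.1 km/h

116.1


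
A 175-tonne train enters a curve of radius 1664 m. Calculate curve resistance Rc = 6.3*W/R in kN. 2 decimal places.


Rc = 6.3 * W / R
Rc = 6.3 * 175 / 1664
Rc = 1102.5 / 1664
Rc = 0.66 kN

0.66


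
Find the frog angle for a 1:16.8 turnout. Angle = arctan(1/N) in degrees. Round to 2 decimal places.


1/N = 1/16.8 = 0.059524
angle = arctan(0.059524) = 0.059454 rad
angle = 0.059454 * 180/pi = 3.41 degrees

3.41


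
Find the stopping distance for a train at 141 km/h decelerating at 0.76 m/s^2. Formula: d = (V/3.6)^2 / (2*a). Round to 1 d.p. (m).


Convert speed: V = 141 / 3.6 = 39.1667 m/s
V^2 = 1534.0278
d = 1534.0278 / (2 * 0.76)
d = 1534.0278 / 1.52
d = 1009.2 m

1009.2


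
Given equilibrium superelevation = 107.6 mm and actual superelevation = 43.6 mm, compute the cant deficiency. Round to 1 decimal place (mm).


Cant deficiency = equilibrium cant - actual cant
CD = 107.6 - 43.6
CD = 64.0 mm

64.0


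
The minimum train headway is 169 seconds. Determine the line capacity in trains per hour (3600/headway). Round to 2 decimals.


Capacity = 3600 / headway
Capacity = 3600 / 169
Capacity = 21.30 trains/hour

21.30


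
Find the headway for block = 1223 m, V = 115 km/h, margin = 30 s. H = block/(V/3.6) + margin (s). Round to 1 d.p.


V = 115 / 3.6 = 31.9444 m/s
Block traversal time = 1223 / 31.9444 = 38.2852 s
Headway = 38.2852 + 30
Headway = 68.3 s

68.3


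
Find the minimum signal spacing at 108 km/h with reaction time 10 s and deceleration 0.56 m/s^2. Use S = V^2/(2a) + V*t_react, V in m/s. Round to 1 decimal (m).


V = 108 / 3.6 = 30.0 m/s
Braking distance = 30.0^2 / (2*0.56) = 803.5714 m
Sighting distance = 30.0 * 10 = 300.0 m
S = 803.5714 + 300.0 = 1103.6 m

1103.6


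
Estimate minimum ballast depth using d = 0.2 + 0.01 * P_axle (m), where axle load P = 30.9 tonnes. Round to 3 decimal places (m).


d = 0.2 + 0.01 * 30.9
d = 0.2 + 0.309
d = 0.509 m

0.509


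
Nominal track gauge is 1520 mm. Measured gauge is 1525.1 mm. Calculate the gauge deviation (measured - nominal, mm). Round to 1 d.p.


Deviation = measured - nominal
Deviation = 1525.1 - 1520
Deviation = 5.1 mm

5.1


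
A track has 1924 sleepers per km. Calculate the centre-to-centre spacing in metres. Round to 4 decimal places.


Spacing = 1000 m / number of sleepers
Spacing = 1000 / 1924
Spacing = 0.5198 m

0.5198


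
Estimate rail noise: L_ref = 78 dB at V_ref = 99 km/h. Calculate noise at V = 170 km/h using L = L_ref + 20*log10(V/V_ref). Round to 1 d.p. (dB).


V/V_ref = 170 / 99 = 1.717172
log10(1.717172) = 0.234814
20 * 0.234814 = 4.6963
L = 78 + 4.6963 = 82.7 dB

82.7


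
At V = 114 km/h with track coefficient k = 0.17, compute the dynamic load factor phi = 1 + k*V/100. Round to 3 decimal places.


phi = 1 + k * V / 100
phi = 1 + 0.17 * 114 / 100
phi = 1 + 0.1938
phi = 1.194

1.194


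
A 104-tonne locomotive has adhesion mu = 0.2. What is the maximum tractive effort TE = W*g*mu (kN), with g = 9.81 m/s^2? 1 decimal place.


TE_max = W * g * mu
TE_max = 104 * 9.81 * 0.2
TE_max = 1020.24 * 0.2
TE_max = 204.0 kN

204.0


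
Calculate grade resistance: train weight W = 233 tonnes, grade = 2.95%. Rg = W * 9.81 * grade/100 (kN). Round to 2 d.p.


Rg = W * 9.81 * grade / 100
Rg = 233 * 9.81 * 2.95 / 100
Rg = 2285.73 * 0.0295
Rg = 67.43 kN

67.43


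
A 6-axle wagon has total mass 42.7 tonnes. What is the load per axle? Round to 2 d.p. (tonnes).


Load per axle = total weight / number of axles
Load = 42.7 / 6
Load = 7.12 tonnes

7.12


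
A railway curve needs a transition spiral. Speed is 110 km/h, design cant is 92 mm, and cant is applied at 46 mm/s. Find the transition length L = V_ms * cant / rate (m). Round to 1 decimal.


Convert speed: V = 110 / 3.6 = 30.5556 m/s
L = 30.5556 * 92 / 46
L = 2811.1111 / 46
L = 61.1 m

61.1


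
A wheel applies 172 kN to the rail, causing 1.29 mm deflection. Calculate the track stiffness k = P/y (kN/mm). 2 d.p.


Track stiffness k = P / y
k = 172 / 1.29
k = 133.33 kN/mm

133.33


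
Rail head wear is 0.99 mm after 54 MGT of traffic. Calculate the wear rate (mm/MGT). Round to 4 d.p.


Wear rate = total wear / cumulative tonnage
Rate = 0.99 / 54
Rate = 0.0183 mm/MGT

0.0183


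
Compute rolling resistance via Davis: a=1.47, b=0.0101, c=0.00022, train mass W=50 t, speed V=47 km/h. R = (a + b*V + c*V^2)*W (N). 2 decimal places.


b*V = 0.0101 * 47 = 0.4747
c*V^2 = 0.00022 * 2209 = 0.48598
R_per_t = 1.47 + 0.4747 + 0.48598 = 2.43068 N/t
R_total = 2.43068 * 50 = 121.53 N

121.53


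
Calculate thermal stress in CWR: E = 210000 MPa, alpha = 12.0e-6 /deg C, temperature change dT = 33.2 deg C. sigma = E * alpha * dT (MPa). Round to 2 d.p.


sigma = E * alpha * dT
sigma = 210000 * 12.0e-6 * 33.2
sigma = 2.52 * 33.2
sigma = 83.66 MPa

83.66


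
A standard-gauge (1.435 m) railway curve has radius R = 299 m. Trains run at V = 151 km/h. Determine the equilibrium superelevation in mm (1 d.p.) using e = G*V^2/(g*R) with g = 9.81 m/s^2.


Convert speed: V = 151 / 3.6 = 41.9444 m/s
Apply formula: e = 1.435 * 41.9444^2 / (9.81 * 299)
e = 1.435 * 1759.3364 / 2933.19
e = 0.860717 m = 860.7 mm

860.7


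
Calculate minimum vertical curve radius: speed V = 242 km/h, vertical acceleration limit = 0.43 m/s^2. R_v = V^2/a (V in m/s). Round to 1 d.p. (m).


Convert speed: V = 242 / 3.6 = 67.2222 m/s
V^2 = 4518.8272 m^2/s^2
R_v = 4518.8272 / 0.43
R_v = 10508.9 m

10508.9


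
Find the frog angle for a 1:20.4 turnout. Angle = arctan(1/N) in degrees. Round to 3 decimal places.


1/N = 1/20.4 = 0.04902
angle = arctan(0.04902) = 0.04898 rad
angle = 0.04898 * 180/pi = 2.806 degrees

2.806


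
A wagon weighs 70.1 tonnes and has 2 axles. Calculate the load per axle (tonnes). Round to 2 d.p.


Load per axle = total weight / number of axles
Load = 70.1 / 2
Load = 35.05 tonnes

35.05


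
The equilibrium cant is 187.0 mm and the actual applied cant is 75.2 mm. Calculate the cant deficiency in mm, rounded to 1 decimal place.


Cant deficiency = equilibrium cant - actual cant
CD = 187.0 - 75.2
CD = 111.8 mm

111.8


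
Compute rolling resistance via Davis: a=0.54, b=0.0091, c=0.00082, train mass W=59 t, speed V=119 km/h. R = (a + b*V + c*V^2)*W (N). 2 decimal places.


b*V = 0.0091 * 119 = 1.0829
c*V^2 = 0.00082 * 14161 = 11.61202
R_per_t = 0.54 + 1.0829 + 11.61202 = 13.23492 N/t
R_total = 13.23492 * 59 = 780.86 N

780.86


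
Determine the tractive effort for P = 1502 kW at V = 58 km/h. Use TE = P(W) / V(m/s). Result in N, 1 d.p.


Convert: P = 1502 kW = 1502000 W
V = 58 / 3.6 = 16.1111 m/s
TE = 1502000 / 16.1111
TE = 93227.6 N

93227.6


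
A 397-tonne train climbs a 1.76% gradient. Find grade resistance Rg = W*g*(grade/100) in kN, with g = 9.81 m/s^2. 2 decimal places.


Rg = W * 9.81 * grade / 100
Rg = 397 * 9.81 * 1.76 / 100
Rg = 3894.57 * 0.0176
Rg = 68.54 kN

68.54


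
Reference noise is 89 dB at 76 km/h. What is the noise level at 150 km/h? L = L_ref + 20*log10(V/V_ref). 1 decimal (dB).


V/V_ref = 150 / 76 = 1.973684
log10(1.973684) = 0.295278
20 * 0.295278 = 5.9056
L = 89 + 5.9056 = 94.9 dB

94.9


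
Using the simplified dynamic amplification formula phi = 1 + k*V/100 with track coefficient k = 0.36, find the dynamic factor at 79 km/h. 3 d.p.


phi = 1 + k * V / 100
phi = 1 + 0.36 * 79 / 100
phi = 1 + 0.2844
phi = 1.284

1.284


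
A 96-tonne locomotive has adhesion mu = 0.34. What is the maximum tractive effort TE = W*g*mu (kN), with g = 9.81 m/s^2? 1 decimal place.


TE_max = W * g * mu
TE_max = 96 * 9.81 * 0.34
TE_max = 941.76 * 0.34
TE_max = 320.2 kN

320.2


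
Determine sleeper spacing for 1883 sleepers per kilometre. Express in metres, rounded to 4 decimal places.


Spacing = 1000 m / number of sleepers
Spacing = 1000 / 1883
Spacing = 0.5311 m

0.5311


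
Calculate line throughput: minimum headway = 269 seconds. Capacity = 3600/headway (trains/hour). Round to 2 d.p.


Capacity = 3600 / headway
Capacity = 3600 / 269
Capacity = 13.38 trains/hour

13.38


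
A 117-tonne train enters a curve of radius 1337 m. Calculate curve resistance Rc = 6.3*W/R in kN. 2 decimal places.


Rc = 6.3 * W / R
Rc = 6.3 * 117 / 1337
Rc = 737.1 / 1337
Rc = 0.55 kN

0.55


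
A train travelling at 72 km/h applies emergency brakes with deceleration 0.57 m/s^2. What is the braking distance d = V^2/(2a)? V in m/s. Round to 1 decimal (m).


Convert speed: V = 72 / 3.6 = 20.0 m/s
V^2 = 400.0
d = 400.0 / (2 * 0.57)
d = 400.0 / 1.14
d = 350.9 m

350.9


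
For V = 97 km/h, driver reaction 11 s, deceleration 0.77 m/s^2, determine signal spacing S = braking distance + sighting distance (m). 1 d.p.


V = 97 / 3.6 = 26.9444 m/s
Braking distance = 26.9444^2 / (2*0.77) = 471.4306 m
Sighting distance = 26.9444 * 11 = 296.3889 m
S = 471.4306 + 296.3889 = 767.8 m

767.8


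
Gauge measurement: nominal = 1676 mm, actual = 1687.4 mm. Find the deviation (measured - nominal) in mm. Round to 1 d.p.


Deviation = measured - nominal
Deviation = 1687.4 - 1676
Deviation = 11.4 mm

11.4


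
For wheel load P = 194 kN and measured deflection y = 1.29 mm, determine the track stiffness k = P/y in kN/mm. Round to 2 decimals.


Track stiffness k = P / y
k = 194 / 1.29
k = 150.39 kN/mm

150.39


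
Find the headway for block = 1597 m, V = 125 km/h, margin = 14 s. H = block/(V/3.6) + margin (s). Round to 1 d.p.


V = 125 / 3.6 = 34.7222 m/s
Block traversal time = 1597 / 34.7222 = 45.9936 s
Headway = 45.9936 + 14
Headway = 60.0 s

60.0


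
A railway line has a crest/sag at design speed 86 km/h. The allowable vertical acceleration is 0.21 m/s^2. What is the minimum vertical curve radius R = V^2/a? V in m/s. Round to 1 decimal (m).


Convert speed: V = 86 / 3.6 = 23.8889 m/s
V^2 = 570.679 m^2/s^2
R_v = 570.679 / 0.21
R_v = 2717.5 m

2717.5


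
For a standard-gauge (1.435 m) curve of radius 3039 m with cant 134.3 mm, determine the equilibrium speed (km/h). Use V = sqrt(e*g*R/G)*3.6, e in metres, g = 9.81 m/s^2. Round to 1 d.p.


Convert cant: e = 134.3 mm = 0.1343 m
V_ms = sqrt(0.1343 * 9.81 * 3039 / 1.435)
V_ms = sqrt(2790.126019) = 52.8216 m/s
V = 52.8216 * 3.6 = 190.2 km/h

190.2


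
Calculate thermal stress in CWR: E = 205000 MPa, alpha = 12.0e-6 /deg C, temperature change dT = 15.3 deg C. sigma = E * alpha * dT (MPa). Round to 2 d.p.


sigma = E * alpha * dT
sigma = 205000 * 12.0e-6 * 15.3
sigma = 2.46 * 15.3
sigma = 37.64 MPa

37.64


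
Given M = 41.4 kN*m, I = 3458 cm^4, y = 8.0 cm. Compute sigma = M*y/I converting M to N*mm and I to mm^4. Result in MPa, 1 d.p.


Convert units:
M = 41.4 kN*m = 41400000 N*mm
y = 8.0 cm = 80 mm
I = 3458 cm^4 = 34580000 mm^4
sigma = 41400000 * 80 / 34580000
sigma = 95.8 MPa

95.8


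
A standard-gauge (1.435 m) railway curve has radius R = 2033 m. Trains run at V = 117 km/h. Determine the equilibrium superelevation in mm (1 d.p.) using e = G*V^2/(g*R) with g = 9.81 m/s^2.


Convert speed: V = 117 / 3.6 = 32.5 m/s
Apply formula: e = 1.435 * 32.5^2 / (9.81 * 2033)
e = 1.435 * 1056.25 / 19943.73
e = 0.076 m = 76.0 mm

76.0


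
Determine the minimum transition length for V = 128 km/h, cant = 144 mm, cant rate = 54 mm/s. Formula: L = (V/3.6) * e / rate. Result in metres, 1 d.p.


Convert speed: V = 128 / 3.6 = 35.5556 m/s
L = 35.5556 * 144 / 54
L = 5120.0 / 54
L = 94.8 m

94.8


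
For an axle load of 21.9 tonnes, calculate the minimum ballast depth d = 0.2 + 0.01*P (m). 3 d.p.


d = 0.2 + 0.01 * 21.9
d = 0.2 + 0.219
d = 0.419 m

0.419


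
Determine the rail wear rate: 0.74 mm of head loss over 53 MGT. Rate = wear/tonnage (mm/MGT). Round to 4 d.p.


Wear rate = total wear / cumulative tonnage
Rate = 0.74 / 53
Rate = 0.0140 mm/MGT

0.0140


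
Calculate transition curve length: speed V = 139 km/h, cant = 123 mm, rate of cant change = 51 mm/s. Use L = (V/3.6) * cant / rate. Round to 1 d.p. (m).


Convert speed: V = 139 / 3.6 = 38.6111 m/s
L = 38.6111 * 123 / 51
L = 4749.1667 / 51
L = 93.1 m

93.1


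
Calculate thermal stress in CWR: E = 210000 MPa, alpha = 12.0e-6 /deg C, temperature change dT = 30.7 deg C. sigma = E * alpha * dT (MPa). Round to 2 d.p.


sigma = E * alpha * dT
sigma = 210000 * 12.0e-6 * 30.7
sigma = 2.52 * 30.7
sigma = 77.36 MPa

77.36


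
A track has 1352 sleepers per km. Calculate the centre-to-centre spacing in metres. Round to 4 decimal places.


Spacing = 1000 m / number of sleepers
Spacing = 1000 / 1352
Spacing = 0.7396 m

0.7396


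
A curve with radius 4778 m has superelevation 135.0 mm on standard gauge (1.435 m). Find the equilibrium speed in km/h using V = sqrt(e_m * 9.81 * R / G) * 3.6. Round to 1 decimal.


Convert cant: e = 135.0 mm = 0.1350 m
V_ms = sqrt(0.1350 * 9.81 * 4778 / 1.435)
V_ms = sqrt(4409.577909) = 66.4047 m/s
V = 66.4047 * 3.6 = 239.1 km/h

239.1


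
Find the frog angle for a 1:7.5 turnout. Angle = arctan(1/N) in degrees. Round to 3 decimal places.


1/N = 1/7.5 = 0.133333
angle = arctan(0.133333) = 0.132552 rad
angle = 0.132552 * 180/pi = 7.595 degrees

7.595


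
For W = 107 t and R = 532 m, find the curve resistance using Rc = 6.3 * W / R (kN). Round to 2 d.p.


Rc = 6.3 * W / R
Rc = 6.3 * 107 / 532
Rc = 674.1 / 532
Rc = 1.27 kN

1.27


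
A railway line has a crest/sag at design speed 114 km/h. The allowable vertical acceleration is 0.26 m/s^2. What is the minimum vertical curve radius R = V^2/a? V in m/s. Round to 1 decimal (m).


Convert speed: V = 114 / 3.6 = 31.6667 m/s
V^2 = 1002.7778 m^2/s^2
R_v = 1002.7778 / 0.26
R_v = 3856.8 m

3856.8


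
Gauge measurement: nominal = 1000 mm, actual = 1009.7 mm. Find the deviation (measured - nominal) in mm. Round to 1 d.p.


Deviation = measured - nominal
Deviation = 1009.7 - 1000
Deviation = 9.7 mm

9.7


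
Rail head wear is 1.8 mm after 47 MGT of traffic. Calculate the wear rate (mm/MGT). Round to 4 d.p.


Wear rate = total wear / cumulative tonnage
Rate = 1.8 / 47
Rate = 0.0383 mm/MGT

0.0383


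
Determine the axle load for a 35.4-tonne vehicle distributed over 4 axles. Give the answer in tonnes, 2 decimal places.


Load per axle = total weight / number of axles
Load = 35.4 / 4
Load = 8.85 tonnes

8.85


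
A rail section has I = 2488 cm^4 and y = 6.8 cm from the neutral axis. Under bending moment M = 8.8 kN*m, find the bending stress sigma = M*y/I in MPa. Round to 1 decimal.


Convert units:
M = 8.8 kN*m = 8800000 N*mm
y = 6.8 cm = 68 mm
I = 2488 cm^4 = 24880000 mm^4
sigma = 8800000 * 68 / 24880000
sigma = 24.1 MPa

24.1


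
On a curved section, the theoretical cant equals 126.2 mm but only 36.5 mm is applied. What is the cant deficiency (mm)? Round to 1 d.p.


Cant deficiency = equilibrium cant - actual cant
CD = 126.2 - 36.5
CD = 89.7 mm

89.7


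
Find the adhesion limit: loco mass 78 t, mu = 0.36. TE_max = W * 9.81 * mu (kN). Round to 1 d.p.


TE_max = W * g * mu
TE_max = 78 * 9.81 * 0.36
TE_max = 765.18 * 0.36
TE_max = 275.5 kN

275.5


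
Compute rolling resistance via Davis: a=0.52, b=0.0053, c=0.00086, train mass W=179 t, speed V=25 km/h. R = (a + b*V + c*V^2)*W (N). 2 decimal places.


b*V = 0.0053 * 25 = 0.1325
c*V^2 = 0.00086 * 625 = 0.5375
R_per_t = 0.52 + 0.1325 + 0.5375 = 1.19 N/t
R_total = 1.19 * 179 = 213.01 N

213.01
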